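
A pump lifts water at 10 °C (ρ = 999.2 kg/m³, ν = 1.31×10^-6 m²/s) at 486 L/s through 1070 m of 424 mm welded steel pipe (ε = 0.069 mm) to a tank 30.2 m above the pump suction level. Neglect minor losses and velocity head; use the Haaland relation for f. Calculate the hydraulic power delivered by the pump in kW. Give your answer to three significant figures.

P_hyd ≈ 246 kW

V = 4Q/(πD²) = 3.442 m/s; Re = 1.11×10^6; ε/D = 1.63×10^-4; f = 0.01408
h_f = f(L/D)V²/2g = 21.45 m
Total head H = z + h_f = 30.2 + 21.45 = 51.65 m
P_hyd = ρgQH = 999.2·9.81·0.486·51.65 = 246.1 kW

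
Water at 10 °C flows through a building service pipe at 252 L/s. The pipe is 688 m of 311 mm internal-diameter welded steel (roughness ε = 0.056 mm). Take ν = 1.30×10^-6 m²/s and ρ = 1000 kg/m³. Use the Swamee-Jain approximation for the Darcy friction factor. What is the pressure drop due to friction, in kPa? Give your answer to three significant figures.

Δp ≈ 180 kPa

V = 4Q/(πD²) = 4·0.252/(π·0.311²) = 3.317 m/s
Re = VD/ν = 3.317·0.311/1.30×10^-6 = 7.94×10^5 → turbulent
ε/D = 0.056/311 = 1.80×10^-4
Swamee-Jain: f = 0.01477
h_f = f(L/D)V²/(2g) = 0.01477·(688/0.311)·3.317²/(2·9.81) = 18.32 m
Δp = ρg·h_f = 1000·9.81·18.32 = 179.7 kPa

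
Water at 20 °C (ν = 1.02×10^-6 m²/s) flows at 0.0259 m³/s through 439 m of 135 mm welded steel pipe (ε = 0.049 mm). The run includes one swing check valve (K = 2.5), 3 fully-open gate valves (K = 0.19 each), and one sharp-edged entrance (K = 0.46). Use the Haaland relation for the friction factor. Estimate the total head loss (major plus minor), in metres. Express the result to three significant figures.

H_L ≈ 10.1 m

V = 4Q/(πD²) = 1.809 m/s; V²/2g = 0.1669 m
Re = 2.39×10^5, ε/D = 3.63×10^-4 → f = 0.01757 (Haaland)
Major: h_f = f(L/D)·V²/2g = 0.01757·3252·0.1669 = 9.533 m
Minor: ΣK = 3.53; h_m = ΣK·V²/2g = 0.5891 m
Total H_L = 9.533 + 0.5891 = 10.12 m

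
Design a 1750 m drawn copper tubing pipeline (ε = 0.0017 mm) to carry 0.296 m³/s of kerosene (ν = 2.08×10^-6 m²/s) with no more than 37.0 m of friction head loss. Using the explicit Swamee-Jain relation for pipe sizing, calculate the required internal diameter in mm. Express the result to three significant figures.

D ≈ 343 mm

Swamee-Jain (Type III): D = 0.66·[ε^1.25·(LQ²/(gh_f))^4.75 + ν·Q^9.4·(L/(gh_f))^5.2]^0.04
LQ²/(gh_f) = 0.4224; L/(gh_f) = 4.821
Term 1 = ε^1.25·(…)^4.75 = 1.02×10^-9; Term 2 = ν·Q^9.4·(…)^5.2 = 7.96×10^-8
D = 0.66·(1.02×10^-9 + 7.96×10^-8)^0.04 = 0.3434 m = 343 mm
Check: V = 3.20 m/s, Re = 5.28×10^5, f = 0.01305, h_f = 34.6 m ≈ 37.0 m ✓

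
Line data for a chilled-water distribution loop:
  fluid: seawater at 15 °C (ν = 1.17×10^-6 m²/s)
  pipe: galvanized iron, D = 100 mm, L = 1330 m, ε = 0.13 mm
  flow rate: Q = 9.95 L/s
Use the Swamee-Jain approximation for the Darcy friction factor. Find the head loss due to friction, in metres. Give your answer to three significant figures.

h_f ≈ 25.2 m

V = 4Q/(πD²) = 4·0.00995/(π·0.100²) = 1.267 m/s
Re = VD/ν = 1.267·0.100/1.17×10^-6 = 1.08×10^5 → turbulent
ε/D = 0.13/100 = 0.00130
Swamee-Jain: f = 0.02318
h_f = f(L/D)V²/(2g) = 0.02318·(1330/0.100)·1.267²/(2·9.81) = 25.22 m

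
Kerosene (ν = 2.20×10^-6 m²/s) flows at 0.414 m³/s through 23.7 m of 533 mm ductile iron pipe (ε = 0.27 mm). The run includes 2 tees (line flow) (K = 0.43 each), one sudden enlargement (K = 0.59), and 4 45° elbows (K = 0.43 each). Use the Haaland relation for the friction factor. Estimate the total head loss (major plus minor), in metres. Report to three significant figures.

V = 4Q/(πD²) = 1.855 m/s; V²/2g = 0.1755 m
Re = 4.50×10^5, ε/D = 5.07×10^-4 → f = 0.01771 (Haaland)
Major: h_f = f(L/D)·V²/2g = 0.01771·44.47·0.1755 = 0.1381 m
Minor: ΣK = 3.17; h_m = ΣK·V²/2g = 0.5563 m
Total H_L = 0.1381 + 0.5563 = 0.6944 m

H_L ≈ 0.694 m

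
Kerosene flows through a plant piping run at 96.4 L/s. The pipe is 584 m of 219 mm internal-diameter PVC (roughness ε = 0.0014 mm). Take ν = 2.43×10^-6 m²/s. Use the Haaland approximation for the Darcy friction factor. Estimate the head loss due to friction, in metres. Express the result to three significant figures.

h_f ≈ 13.5 m

V = 4Q/(πD²) = 4·0.0964/(π·0.219²) = 2.559 m/s
Re = VD/ν = 2.559·0.219/2.43×10^-6 = 2.31×10^5 → turbulent
ε/D = 0.0014/219 = 6.39×10^-6
Haaland: f = 0.01512
h_f = f(L/D)V²/(2g) = 0.01512·(584/0.219)·2.559²/(2·9.81) = 13.46 m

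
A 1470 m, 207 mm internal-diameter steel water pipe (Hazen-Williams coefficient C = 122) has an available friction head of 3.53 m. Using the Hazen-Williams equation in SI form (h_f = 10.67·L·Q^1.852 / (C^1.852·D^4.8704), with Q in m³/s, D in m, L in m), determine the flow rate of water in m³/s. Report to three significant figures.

Rearranging: Q = [h_f·C^1.852·D^4.8704 / (10.67·L)]^(1/1.852)
Q = [3.53·122^1.852·0.207^4.8704 / (10.67·1470)]^0.540 = 0.02079 m³/s

Q ≈ 0.0208 m³/s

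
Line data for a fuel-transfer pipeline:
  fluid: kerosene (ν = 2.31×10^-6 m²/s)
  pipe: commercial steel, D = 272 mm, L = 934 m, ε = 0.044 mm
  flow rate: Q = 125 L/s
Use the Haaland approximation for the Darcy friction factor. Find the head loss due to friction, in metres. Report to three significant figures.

h_f ≈ 13.0 m

V = 4Q/(πD²) = 4·0.125/(π·0.272²) = 2.151 m/s
Re = VD/ν = 2.151·0.272/2.31×10^-6 = 2.53×10^5 → turbulent
ε/D = 0.044/272 = 1.62×10^-4
Haaland: f = 0.01609
h_f = f(L/D)V²/(2g) = 0.01609·(934/0.272)·2.151²/(2·9.81) = 13.03 m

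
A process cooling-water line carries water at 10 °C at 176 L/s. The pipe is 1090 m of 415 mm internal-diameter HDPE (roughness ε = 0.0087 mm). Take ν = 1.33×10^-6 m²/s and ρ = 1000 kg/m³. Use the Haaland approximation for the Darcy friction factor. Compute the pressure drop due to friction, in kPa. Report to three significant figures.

Δp ≈ 30.6 kPa

V = 4Q/(πD²) = 4·0.176/(π·0.415²) = 1.301 m/s
Re = VD/ν = 1.301·0.415/1.33×10^-6 = 4.06×10^5 → turbulent
ε/D = 0.0087/415 = 2.10×10^-5
Haaland: f = 0.01378
h_f = f(L/D)V²/(2g) = 0.01378·(1090/0.415)·1.301²/(2·9.81) = 3.123 m
Δp = ρg·h_f = 1000·9.81·3.123 = 30.63 kPa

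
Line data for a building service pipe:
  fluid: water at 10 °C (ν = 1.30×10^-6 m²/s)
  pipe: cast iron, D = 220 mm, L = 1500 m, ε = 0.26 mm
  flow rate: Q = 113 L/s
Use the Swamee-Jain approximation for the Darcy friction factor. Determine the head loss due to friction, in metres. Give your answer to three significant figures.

h_f ≈ 64.8 m

V = 4Q/(πD²) = 4·0.113/(π·0.220²) = 2.973 m/s
Re = VD/ν = 2.973·0.220/1.30×10^-6 = 5.03×10^5 → turbulent
ε/D = 0.26/220 = 0.00118
Swamee-Jain: f = 0.02111
h_f = f(L/D)V²/(2g) = 0.02111·(1500/0.220)·2.973²/(2·9.81) = 64.82 m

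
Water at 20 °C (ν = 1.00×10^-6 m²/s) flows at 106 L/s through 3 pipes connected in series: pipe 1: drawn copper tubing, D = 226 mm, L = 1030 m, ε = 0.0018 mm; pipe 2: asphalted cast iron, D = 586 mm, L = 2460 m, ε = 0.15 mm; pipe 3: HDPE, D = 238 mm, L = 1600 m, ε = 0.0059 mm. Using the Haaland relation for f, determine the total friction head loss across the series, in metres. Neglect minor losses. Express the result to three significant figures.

Pipe 1: V = 2.642 m/s, Re = 5.97×10^5, ε/D = 7.96×10^-6, f = 0.01276, h_1 = f(L/D)V²/2g = 20.69 m
Pipe 2: V = 0.3930 m/s, Re = 2.30×10^5, ε/D = 2.56×10^-4, f = 0.01695, h_2 = f(L/D)V²/2g = 0.5603 m
Pipe 3: V = 2.383 m/s, Re = 5.67×10^5, ε/D = 2.48×10^-5, f = 0.01310, h_3 = f(L/D)V²/2g = 25.47 m
Series → Q common, losses add: H = Σh = 46.73 m

H ≈ 46.7 m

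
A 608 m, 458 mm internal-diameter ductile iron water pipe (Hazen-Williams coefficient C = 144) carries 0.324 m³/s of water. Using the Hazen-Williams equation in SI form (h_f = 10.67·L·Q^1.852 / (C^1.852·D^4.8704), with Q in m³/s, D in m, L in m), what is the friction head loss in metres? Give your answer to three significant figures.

h_f ≈ 3.63 m

h_f = 10.67·608·0.324^1.852 / (144^1.852·0.458^4.8704) = 3.631 m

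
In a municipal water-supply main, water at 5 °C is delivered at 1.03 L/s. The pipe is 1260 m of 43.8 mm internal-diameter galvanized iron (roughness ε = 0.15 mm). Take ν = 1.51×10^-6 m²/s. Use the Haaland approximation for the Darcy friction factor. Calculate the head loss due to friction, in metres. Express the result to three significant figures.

V = 4Q/(πD²) = 4·0.00103/(π·0.0438²) = 0.6836 m/s
Re = VD/ν = 0.6836·0.0438/1.51×10^-6 = 1.98×10^4 → turbulent
ε/D = 0.15/43.8 = 0.00342
Haaland: f = 0.03192
h_f = f(L/D)V²/(2g) = 0.03192·(1260/0.0438)·0.6836²/(2·9.81) = 21.87 m

h_f ≈ 21.9 m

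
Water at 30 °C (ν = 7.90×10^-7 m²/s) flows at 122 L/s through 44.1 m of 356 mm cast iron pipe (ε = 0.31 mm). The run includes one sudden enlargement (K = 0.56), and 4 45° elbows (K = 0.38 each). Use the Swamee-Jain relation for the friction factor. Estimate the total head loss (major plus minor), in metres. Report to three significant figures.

H_L ≈ 0.346 m

V = 4Q/(πD²) = 1.226 m/s; V²/2g = 0.07657 m
Re = 5.52×10^5, ε/D = 8.71×10^-4 → f = 0.01971 (Swamee-Jain)
Major: h_f = f(L/D)·V²/2g = 0.01971·123.9·0.07657 = 0.1869 m
Minor: ΣK = 2.08; h_m = ΣK·V²/2g = 0.1593 m
Total H_L = 0.1869 + 0.1593 = 0.3462 m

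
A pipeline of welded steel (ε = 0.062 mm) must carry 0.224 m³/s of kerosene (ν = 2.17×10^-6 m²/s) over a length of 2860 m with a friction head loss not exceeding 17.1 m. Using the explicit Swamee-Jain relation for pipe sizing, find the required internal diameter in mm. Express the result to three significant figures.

Swamee-Jain (Type III): D = 0.66·[ε^1.25·(LQ²/(gh_f))^4.75 + ν·Q^9.4·(L/(gh_f))^5.2]^0.04
LQ²/(gh_f) = 0.8555; L/(gh_f) = 17.05
Term 1 = ε^1.25·(…)^4.75 = 2.62×10^-6; Term 2 = ν·Q^9.4·(…)^5.2 = 4.30×10^-6
D = 0.66·(2.62×10^-6 + 4.30×10^-6)^0.04 = 0.4103 m = 410 mm
Check: V = 1.69 m/s, Re = 3.20×10^5, f = 0.01578, h_f = 16.1 m ≈ 17.1 m ✓

D ≈ 410 mm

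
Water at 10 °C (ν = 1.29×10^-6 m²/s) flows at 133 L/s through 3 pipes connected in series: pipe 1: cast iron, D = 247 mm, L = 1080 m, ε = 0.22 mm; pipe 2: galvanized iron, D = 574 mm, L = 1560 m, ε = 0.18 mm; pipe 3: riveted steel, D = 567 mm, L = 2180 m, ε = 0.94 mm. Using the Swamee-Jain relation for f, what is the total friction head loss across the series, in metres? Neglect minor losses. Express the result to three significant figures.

Pipe 1: V = 2.776 m/s, Re = 5.31×10^5, ε/D = 8.91×10^-4, f = 0.01982, h_1 = f(L/D)V²/2g = 34.04 m
Pipe 2: V = 0.5140 m/s, Re = 2.29×10^5, ε/D = 3.14×10^-4, f = 0.01762, h_2 = f(L/D)V²/2g = 0.6446 m
Pipe 3: V = 0.5267 m/s, Re = 2.32×10^5, ε/D = 0.00166, f = 0.02334, h_3 = f(L/D)V²/2g = 1.269 m
Series → Q common, losses add: H = Σh = 35.95 m

H ≈ 36.0 m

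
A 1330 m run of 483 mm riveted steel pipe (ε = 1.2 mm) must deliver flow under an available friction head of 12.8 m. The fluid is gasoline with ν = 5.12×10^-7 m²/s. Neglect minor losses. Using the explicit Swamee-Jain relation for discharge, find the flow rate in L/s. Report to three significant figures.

Q ≈ 351 L/s

Swamee-Jain (Type II): Q = -0.965·√(gD⁵h_f/L)·ln[ε/(3.7D) + √(3.17ν²L/(gD³h_f))]
√(gD⁵h_f/L) = √(9.81·0.483⁵·12.8/1330) = 0.04982
ε/(3.7D) = 6.71×10^-4; √(3.17ν²L/(gD³h_f)) = 8.84×10^-6
Q = -0.965·0.04982·ln(6.803×10^-4) = 0.3506 m³/s
Check: V = 1.91 m/s, Re = 1.81×10^6, f = 0.02497, h_f = 12.8 m ≈ 12.8 m ✓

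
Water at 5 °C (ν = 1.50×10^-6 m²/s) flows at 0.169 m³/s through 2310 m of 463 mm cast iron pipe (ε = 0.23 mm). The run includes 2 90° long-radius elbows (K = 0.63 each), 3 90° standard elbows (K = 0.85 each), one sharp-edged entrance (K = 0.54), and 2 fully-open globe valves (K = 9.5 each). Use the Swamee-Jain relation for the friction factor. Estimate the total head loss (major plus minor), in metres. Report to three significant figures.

H_L ≈ 5.88 m

V = 4Q/(πD²) = 1.004 m/s; V²/2g = 0.05135 m
Re = 3.10×10^5, ε/D = 4.97×10^-4 → f = 0.01827 (Swamee-Jain)
Major: h_f = f(L/D)·V²/2g = 0.01827·4989·0.05135 = 4.681 m
Minor: ΣK = 23.4; h_m = ΣK·V²/2g = 1.199 m
Total H_L = 4.681 + 1.199 = 5.880 m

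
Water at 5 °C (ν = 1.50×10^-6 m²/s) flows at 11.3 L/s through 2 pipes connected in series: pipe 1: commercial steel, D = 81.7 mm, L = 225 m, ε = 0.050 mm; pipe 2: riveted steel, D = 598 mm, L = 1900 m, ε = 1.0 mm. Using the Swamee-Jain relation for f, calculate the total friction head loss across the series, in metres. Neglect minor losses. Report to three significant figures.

Pipe 1: V = 2.155 m/s, Re = 1.17×10^5, ε/D = 6.12×10^-4, f = 0.02051, h_1 = f(L/D)V²/2g = 13.37 m
Pipe 2: V = 0.04023 m/s, Re = 1.60×10^4, ε/D = 0.00167, f = 0.03066, h_2 = f(L/D)V²/2g = 0.008036 m
Series → Q common, losses add: H = Σh = 13.38 m

H ≈ 13.4 m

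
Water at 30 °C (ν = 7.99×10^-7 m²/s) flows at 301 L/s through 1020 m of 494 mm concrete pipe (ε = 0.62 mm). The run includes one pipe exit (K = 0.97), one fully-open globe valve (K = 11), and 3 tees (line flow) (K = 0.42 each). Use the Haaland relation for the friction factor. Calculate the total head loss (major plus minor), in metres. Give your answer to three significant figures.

V = 4Q/(πD²) = 1.570 m/s; V²/2g = 0.1257 m
Re = 9.71×10^5, ε/D = 0.00126 → f = 0.02104 (Haaland)
Major: h_f = f(L/D)·V²/2g = 0.02104·2065·0.1257 = 5.462 m
Minor: ΣK = 13.2; h_m = ΣK·V²/2g = 1.663 m
Total H_L = 5.462 + 1.663 = 7.125 m

H_L ≈ 7.12 m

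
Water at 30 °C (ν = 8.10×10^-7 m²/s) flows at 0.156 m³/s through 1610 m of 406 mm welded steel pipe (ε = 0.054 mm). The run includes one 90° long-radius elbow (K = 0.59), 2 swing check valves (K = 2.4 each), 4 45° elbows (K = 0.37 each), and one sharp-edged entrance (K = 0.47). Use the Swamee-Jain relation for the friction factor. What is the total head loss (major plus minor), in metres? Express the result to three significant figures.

H_L ≈ 4.82 m

V = 4Q/(πD²) = 1.205 m/s; V²/2g = 0.07401 m
Re = 6.04×10^5, ε/D = 1.33×10^-4 → f = 0.01456 (Swamee-Jain)
Major: h_f = f(L/D)·V²/2g = 0.01456·3966·0.07401 = 4.274 m
Minor: ΣK = 7.34; h_m = ΣK·V²/2g = 0.5432 m
Total H_L = 4.274 + 0.5432 = 4.817 m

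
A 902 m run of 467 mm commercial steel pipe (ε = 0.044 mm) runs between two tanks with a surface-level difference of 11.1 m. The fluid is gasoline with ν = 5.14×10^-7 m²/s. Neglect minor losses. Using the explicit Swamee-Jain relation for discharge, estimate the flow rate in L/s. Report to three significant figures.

Q ≈ 515 L/s

Swamee-Jain (Type II): Q = -0.965·√(gD⁵h_f/L)·ln[ε/(3.7D) + √(3.17ν²L/(gD³h_f))]
√(gD⁵h_f/L) = √(9.81·0.467⁵·11.1/902) = 0.05178
ε/(3.7D) = 2.55×10^-5; √(3.17ν²L/(gD³h_f)) = 8.25×10^-6
Q = -0.965·0.05178·ln(3.372×10^-5) = 0.5146 m³/s
Check: V = 3.00 m/s, Re = 2.73×10^6, f = 0.01257, h_f = 11.2 m ≈ 11.1 m ✓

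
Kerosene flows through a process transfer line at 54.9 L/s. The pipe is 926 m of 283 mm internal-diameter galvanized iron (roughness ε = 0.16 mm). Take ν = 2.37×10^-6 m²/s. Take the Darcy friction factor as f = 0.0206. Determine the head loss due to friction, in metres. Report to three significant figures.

h_f ≈ 2.62 m

V = 4Q/(πD²) = 4·0.0549/(π·0.283²) = 0.8728 m/s
h_f = f(L/D)V²/(2g) = 0.02060·(926/0.283)·0.8728²/(2·9.81) = 2.617 m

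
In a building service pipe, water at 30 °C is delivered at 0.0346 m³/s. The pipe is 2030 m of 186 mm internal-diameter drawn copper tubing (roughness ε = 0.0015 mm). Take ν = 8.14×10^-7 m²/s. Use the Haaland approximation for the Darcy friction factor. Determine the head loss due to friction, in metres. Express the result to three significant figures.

V = 4Q/(πD²) = 4·0.0346/(π·0.186²) = 1.273 m/s
Re = VD/ν = 1.273·0.186/8.14×10^-7 = 2.91×10^5 → turbulent
ε/D = 0.0015/186 = 8.06×10^-6
Haaland: f = 0.01449
h_f = f(L/D)V²/(2g) = 0.01449·(2030/0.186)·1.273²/(2·9.81) = 13.07 m

h_f ≈ 13.1 m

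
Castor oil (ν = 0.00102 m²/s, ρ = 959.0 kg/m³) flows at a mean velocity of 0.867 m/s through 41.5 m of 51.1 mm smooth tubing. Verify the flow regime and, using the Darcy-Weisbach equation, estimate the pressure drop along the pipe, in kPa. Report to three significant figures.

Re = VD/ν = 0.867·0.05110/0.00102 = 43.4 → laminar (Re < 2300)
f = 64/Re = 1.473
h_f = f(L/D)V²/(2g) = 1.473·(41.5/0.05110)·0.867²/(2·9.81) = 45.85 m
Δp = ρg·h_f = 959.0·9.81·45.85 = 431.3 kPa

Δp ≈ 431 kPa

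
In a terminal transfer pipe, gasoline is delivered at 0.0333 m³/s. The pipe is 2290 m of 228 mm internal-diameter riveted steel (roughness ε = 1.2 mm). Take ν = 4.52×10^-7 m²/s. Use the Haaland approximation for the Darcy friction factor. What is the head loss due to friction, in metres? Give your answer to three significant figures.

h_f ≈ 10.6 m

V = 4Q/(πD²) = 4·0.0333/(π·0.228²) = 0.8156 m/s
Re = VD/ν = 0.8156·0.228/4.52×10^-7 = 4.11×10^5 → turbulent
ε/D = 1.2/228 = 0.00526
Haaland: f = 0.03111
h_f = f(L/D)V²/(2g) = 0.03111·(2290/0.228)·0.8156²/(2·9.81) = 10.59 m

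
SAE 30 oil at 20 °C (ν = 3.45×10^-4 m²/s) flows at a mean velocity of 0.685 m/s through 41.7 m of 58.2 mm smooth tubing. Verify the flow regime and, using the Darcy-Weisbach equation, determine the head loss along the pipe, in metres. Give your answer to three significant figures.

Re = VD/ν = 0.685·0.05820/3.45×10^-4 = 116 → laminar (Re < 2300)
f = 64/Re = 0.5538
h_f = f(L/D)V²/(2g) = 0.5538·(41.7/0.05820)·0.685²/(2·9.81) = 9.490 m

h_f ≈ 9.49 m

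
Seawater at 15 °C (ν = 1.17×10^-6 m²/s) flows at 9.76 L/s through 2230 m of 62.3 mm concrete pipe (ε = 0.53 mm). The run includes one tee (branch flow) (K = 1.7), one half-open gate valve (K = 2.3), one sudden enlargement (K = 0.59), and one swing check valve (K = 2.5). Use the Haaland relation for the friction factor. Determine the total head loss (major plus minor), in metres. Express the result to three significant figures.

H_L ≈ 683 m

V = 4Q/(πD²) = 3.202 m/s; V²/2g = 0.5225 m
Re = 1.70×10^5, ε/D = 0.00851 → f = 0.03635 (Haaland)
Major: h_f = f(L/D)·V²/2g = 0.03635·35795·0.5225 = 679.8 m
Minor: ΣK = 7.09; h_m = ΣK·V²/2g = 3.704 m
Total H_L = 679.8 + 3.704 = 683.5 m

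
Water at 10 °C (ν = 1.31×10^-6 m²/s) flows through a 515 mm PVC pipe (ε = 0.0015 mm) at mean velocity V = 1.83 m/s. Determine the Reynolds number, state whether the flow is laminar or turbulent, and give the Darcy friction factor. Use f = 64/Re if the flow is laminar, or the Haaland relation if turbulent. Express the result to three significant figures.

Re = VD/ν = 1.830·0.515/1.31×10^-6 = 7.19×10^5
Re > 4000 → turbulent; ε/D = 2.91×10^-6
Haaland: f = 0.01229

Re ≈ 7.19×10^5; turbulent; f ≈ 0.0123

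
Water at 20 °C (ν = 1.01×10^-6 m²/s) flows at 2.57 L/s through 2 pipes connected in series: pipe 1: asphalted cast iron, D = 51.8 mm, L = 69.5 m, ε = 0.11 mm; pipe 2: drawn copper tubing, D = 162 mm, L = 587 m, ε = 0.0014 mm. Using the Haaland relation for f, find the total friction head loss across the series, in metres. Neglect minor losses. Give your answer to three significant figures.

H ≈ 2.73 m

Pipe 1: V = 1.220 m/s, Re = 6.25×10^4, ε/D = 0.00212, f = 0.02608, h_1 = f(L/D)V²/2g = 2.652 m
Pipe 2: V = 0.1247 m/s, Re = 2.00×10^4, ε/D = 8.64×10^-6, f = 0.02576, h_2 = f(L/D)V²/2g = 0.07396 m
Series → Q common, losses add: H = Σh = 2.726 m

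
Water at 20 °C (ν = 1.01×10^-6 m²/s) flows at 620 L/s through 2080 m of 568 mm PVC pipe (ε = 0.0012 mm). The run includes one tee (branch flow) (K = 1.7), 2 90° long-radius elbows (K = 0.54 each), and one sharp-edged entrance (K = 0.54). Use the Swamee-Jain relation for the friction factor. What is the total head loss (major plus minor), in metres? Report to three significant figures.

V = 4Q/(πD²) = 2.447 m/s; V²/2g = 0.3051 m
Re = 1.38×10^6, ε/D = 2.11×10^-6 → f = 0.01107 (Swamee-Jain)
Major: h_f = f(L/D)·V²/2g = 0.01107·3662·0.3051 = 12.37 m
Minor: ΣK = 3.32; h_m = ΣK·V²/2g = 1.013 m
Total H_L = 12.37 + 1.013 = 13.39 m

H_L ≈ 13.4 m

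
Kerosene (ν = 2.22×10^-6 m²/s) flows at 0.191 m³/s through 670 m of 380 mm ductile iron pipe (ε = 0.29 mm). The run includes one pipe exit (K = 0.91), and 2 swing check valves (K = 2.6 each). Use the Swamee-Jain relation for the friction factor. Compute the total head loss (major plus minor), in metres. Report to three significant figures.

H_L ≈ 5.91 m

V = 4Q/(πD²) = 1.684 m/s; V²/2g = 0.1446 m
Re = 2.88×10^5, ε/D = 7.63×10^-4 → f = 0.01974 (Swamee-Jain)
Major: h_f = f(L/D)·V²/2g = 0.01974·1763·0.1446 = 5.032 m
Minor: ΣK = 6.11; h_m = ΣK·V²/2g = 0.8833 m
Total H_L = 5.032 + 0.8833 = 5.915 m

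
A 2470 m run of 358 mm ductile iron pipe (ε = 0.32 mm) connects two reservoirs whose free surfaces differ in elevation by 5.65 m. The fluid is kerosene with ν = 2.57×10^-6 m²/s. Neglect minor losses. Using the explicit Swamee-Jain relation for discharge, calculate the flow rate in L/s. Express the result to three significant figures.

Q ≈ 87.2 L/s

Swamee-Jain (Type II): Q = -0.965·√(gD⁵h_f/L)·ln[ε/(3.7D) + √(3.17ν²L/(gD³h_f))]
√(gD⁵h_f/L) = √(9.81·0.358⁵·5.65/2470) = 0.01149
ε/(3.7D) = 2.42×10^-4; √(3.17ν²L/(gD³h_f)) = 1.43×10^-4
Q = -0.965·0.01149·ln(3.842×10^-4) = 0.08718 m³/s
Check: V = 0.866 m/s, Re = 1.21×10^5, f = 0.02158, h_f = 5.69 m ≈ 5.65 m ✓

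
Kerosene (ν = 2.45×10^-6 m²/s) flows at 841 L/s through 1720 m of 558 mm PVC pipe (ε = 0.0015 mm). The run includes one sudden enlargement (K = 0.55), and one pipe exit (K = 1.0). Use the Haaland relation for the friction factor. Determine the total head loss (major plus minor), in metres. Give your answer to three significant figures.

V = 4Q/(πD²) = 3.439 m/s; V²/2g = 0.6028 m
Re = 7.83×10^5, ε/D = 2.69×10^-6 → f = 0.01211 (Haaland)
Major: h_f = f(L/D)·V²/2g = 0.01211·3082·0.6028 = 22.51 m
Minor: ΣK = 1.55; h_m = ΣK·V²/2g = 0.9343 m
Total H_L = 22.51 + 0.9343 = 23.44 m

H_L ≈ 23.4 m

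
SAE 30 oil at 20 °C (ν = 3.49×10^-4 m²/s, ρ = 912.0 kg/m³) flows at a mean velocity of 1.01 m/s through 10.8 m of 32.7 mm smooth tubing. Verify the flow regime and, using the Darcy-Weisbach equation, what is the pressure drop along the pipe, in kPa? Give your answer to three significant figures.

Re = VD/ν = 1.01·0.03270/3.49×10^-4 = 94.6 → laminar (Re < 2300)
f = 64/Re = 0.6763
h_f = f(L/D)V²/(2g) = 0.6763·(10.8/0.03270)·1.01²/(2·9.81) = 11.61 m
Δp = ρg·h_f = 912.0·9.81·11.61 = 103.9 kPa

Δp ≈ 104 kPa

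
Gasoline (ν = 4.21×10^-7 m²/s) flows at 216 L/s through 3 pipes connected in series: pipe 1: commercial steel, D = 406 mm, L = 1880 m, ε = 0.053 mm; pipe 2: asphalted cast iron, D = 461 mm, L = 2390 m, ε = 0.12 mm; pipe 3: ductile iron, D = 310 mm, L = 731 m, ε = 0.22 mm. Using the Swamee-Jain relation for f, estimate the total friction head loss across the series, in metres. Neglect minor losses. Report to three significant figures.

H ≈ 33.7 m

Pipe 1: V = 1.668 m/s, Re = 1.61×10^6, ε/D = 1.31×10^-4, f = 0.01352, h_1 = f(L/D)V²/2g = 8.885 m
Pipe 2: V = 1.294 m/s, Re = 1.42×10^6, ε/D = 2.60×10^-4, f = 0.01516, h_2 = f(L/D)V²/2g = 6.711 m
Pipe 3: V = 2.862 m/s, Re = 2.11×10^6, ε/D = 7.10×10^-4, f = 0.01835, h_3 = f(L/D)V²/2g = 18.06 m
Series → Q common, losses add: H = Σh = 33.65 m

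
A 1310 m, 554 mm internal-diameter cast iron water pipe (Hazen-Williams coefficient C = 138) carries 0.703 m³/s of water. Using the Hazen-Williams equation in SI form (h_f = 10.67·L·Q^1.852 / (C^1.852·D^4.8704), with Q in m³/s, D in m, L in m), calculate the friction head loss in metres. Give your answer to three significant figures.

h_f = 10.67·1310·0.703^1.852 / (138^1.852·0.554^4.8704) = 14.07 m

h_f ≈ 14.1 m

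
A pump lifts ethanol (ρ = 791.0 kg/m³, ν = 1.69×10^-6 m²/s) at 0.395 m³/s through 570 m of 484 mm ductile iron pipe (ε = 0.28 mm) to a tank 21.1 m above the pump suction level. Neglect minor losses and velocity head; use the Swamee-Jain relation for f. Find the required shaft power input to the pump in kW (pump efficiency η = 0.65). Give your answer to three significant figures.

V = 4Q/(πD²) = 2.147 m/s; Re = 6.15×10^5; ε/D = 5.79×10^-4; f = 0.01809
h_f = f(L/D)V²/2g = 5.006 m
Total head H = z + h_f = 21.1 + 5.006 = 26.11 m
P_hyd = ρgQH = 791.0·9.81·0.395·26.11 = 80.02 kW
P_shaft = P_hyd/η = 80.02/0.65 = 123.1 kW

P_shaft ≈ 123 kW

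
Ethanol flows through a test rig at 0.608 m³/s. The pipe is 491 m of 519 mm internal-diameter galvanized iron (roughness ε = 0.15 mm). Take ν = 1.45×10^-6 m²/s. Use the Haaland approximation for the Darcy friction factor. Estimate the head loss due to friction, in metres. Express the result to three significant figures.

V = 4Q/(πD²) = 4·0.608/(π·0.519²) = 2.874 m/s
Re = VD/ν = 2.874·0.519/1.45×10^-6 = 1.03×10^6 → turbulent
ε/D = 0.15/519 = 2.89×10^-4
Haaland: f = 0.01548
h_f = f(L/D)V²/(2g) = 0.01548·(491/0.519)·2.874²/(2·9.81) = 6.167 m

h_f ≈ 6.17 m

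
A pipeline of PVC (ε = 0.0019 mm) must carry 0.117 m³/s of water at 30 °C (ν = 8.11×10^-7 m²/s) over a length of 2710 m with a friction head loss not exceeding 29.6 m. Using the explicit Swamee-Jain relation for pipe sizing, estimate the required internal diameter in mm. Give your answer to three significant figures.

Swamee-Jain (Type III): D = 0.66·[ε^1.25·(LQ²/(gh_f))^4.75 + ν·Q^9.4·(L/(gh_f))^5.2]^0.04
LQ²/(gh_f) = 0.1278; L/(gh_f) = 9.333
Term 1 = ε^1.25·(…)^4.75 = 4.02×10^-12; Term 2 = ν·Q^9.4·(…)^5.2 = 1.56×10^-10
D = 0.66·(4.02×10^-12 + 1.56×10^-10)^0.04 = 0.2678 m = 268 mm
Check: V = 2.08 m/s, Re = 6.86×10^5, f = 0.01252, h_f = 27.9 m ≈ 29.6 m ✓

D ≈ 268 mm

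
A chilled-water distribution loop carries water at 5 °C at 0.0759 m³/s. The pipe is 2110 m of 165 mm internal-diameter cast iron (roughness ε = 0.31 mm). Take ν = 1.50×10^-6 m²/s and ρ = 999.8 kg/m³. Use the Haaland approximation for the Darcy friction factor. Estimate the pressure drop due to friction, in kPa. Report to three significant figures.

Δp ≈ 1890 kPa

V = 4Q/(πD²) = 4·0.0759/(π·0.165²) = 3.550 m/s
Re = VD/ν = 3.550·0.165/1.50×10^-6 = 3.90×10^5 → turbulent
ε/D = 0.31/165 = 0.00188
Haaland: f = 0.02351
h_f = f(L/D)V²/(2g) = 0.02351·(2110/0.165)·3.550²/(2·9.81) = 193.1 m
Δp = ρg·h_f = 999.8·9.81·193.1 = 1894 kPa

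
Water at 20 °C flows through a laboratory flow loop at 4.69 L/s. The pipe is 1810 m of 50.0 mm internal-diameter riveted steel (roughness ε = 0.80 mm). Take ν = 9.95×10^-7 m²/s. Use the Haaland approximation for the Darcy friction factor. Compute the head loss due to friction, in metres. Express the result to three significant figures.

h_f ≈ 476 m

V = 4Q/(πD²) = 4·0.00469/(π·0.0500²) = 2.389 m/s
Re = VD/ν = 2.389·0.0500/9.95×10^-7 = 1.20×10^5 → turbulent
ε/D = 0.80/50.0 = 0.0160
Haaland: f = 0.04518
h_f = f(L/D)V²/(2g) = 0.04518·(1810/0.0500)·2.389²/(2·9.81) = 475.6 m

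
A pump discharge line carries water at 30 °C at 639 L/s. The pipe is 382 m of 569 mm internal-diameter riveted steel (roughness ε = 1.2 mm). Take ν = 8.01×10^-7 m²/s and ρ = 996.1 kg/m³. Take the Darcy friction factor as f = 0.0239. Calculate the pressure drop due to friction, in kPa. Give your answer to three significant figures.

V = 4Q/(πD²) = 4·0.639/(π·0.569²) = 2.513 m/s
h_f = f(L/D)V²/(2g) = 0.02390·(382/0.569)·2.513²/(2·9.81) = 5.164 m
Δp = ρg·h_f = 996.1·9.81·5.164 = 50.47 kPa

Δp ≈ 50.5 kPa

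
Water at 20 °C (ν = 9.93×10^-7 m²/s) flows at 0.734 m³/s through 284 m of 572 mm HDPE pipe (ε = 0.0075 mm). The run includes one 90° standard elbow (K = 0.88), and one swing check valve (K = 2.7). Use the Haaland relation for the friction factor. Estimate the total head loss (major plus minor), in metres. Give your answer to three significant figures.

H_L ≈ 3.76 m

V = 4Q/(πD²) = 2.856 m/s; V²/2g = 0.4158 m
Re = 1.65×10^6, ε/D = 1.31×10^-5 → f = 0.01101 (Haaland)
Major: h_f = f(L/D)·V²/2g = 0.01101·496.5·0.4158 = 2.274 m
Minor: ΣK = 3.58; h_m = ΣK·V²/2g = 1.489 m
Total H_L = 2.274 + 1.489 = 3.763 m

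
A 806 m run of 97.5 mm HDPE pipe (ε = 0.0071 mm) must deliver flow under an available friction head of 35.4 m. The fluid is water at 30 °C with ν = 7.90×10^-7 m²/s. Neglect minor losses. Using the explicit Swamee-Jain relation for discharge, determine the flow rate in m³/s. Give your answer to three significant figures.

Q ≈ 0.0175 m³/s

Swamee-Jain (Type II): Q = -0.965·√(gD⁵h_f/L)·ln[ε/(3.7D) + √(3.17ν²L/(gD³h_f))]
√(gD⁵h_f/L) = √(9.81·0.0975⁵·35.4/806) = 0.001948
ε/(3.7D) = 1.97×10^-5; √(3.17ν²L/(gD³h_f)) = 7.04×10^-5
Q = -0.965·0.001948·ln(9.007×10^-5) = 0.01751 m³/s
Check: V = 2.35 m/s, Re = 2.90×10^5, f = 0.01525, h_f = 35.4 m ≈ 35.4 m ✓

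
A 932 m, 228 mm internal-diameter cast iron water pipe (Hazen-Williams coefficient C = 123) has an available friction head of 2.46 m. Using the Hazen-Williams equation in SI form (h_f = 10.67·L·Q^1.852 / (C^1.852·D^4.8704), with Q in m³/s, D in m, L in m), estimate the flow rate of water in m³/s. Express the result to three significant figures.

Rearranging: Q = [h_f·C^1.852·D^4.8704 / (10.67·L)]^(1/1.852)
Q = [2.46·123^1.852·0.228^4.8704 / (10.67·932)]^0.540 = 0.02844 m³/s

Q ≈ 0.0284 m³/s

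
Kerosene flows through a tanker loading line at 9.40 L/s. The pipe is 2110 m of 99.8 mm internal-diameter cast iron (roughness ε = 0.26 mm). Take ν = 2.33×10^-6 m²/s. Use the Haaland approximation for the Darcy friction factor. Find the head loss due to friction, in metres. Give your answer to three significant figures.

h_f ≈ 42.9 m

V = 4Q/(πD²) = 4·0.00940/(π·0.0998²) = 1.202 m/s
Re = VD/ν = 1.202·0.0998/2.33×10^-6 = 5.15×10^4 → turbulent
ε/D = 0.26/99.8 = 0.00261
Haaland: f = 0.02757
h_f = f(L/D)V²/(2g) = 0.02757·(2110/0.0998)·1.202²/(2·9.81) = 42.90 m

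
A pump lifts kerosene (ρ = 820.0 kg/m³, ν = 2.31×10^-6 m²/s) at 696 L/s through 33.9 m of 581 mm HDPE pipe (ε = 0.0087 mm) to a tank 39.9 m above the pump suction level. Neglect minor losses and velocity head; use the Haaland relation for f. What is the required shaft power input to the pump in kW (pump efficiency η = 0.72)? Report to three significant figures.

V = 4Q/(πD²) = 2.625 m/s; Re = 6.60×10^5; ε/D = 1.50×10^-5; f = 0.01265
h_f = f(L/D)V²/2g = 0.2592 m
Total head H = z + h_f = 39.9 + 0.2592 = 40.16 m
P_hyd = ρgQH = 820.0·9.81·0.696·40.16 = 224.8 kW
P_shaft = P_hyd/η = 224.8/0.72 = 312.3 kW

P_shaft ≈ 312 kW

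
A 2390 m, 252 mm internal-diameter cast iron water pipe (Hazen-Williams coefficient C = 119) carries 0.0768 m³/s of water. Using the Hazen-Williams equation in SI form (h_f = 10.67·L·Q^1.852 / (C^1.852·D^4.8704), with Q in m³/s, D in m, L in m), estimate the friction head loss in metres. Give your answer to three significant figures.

h_f ≈ 25.9 m

h_f = 10.67·2390·0.0768^1.852 / (119^1.852·0.252^4.8704) = 25.93 m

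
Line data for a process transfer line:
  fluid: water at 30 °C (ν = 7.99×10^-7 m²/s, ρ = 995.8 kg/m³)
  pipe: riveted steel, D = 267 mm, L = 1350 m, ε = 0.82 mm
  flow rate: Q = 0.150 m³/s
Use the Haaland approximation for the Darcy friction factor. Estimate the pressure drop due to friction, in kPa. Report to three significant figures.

V = 4Q/(πD²) = 4·0.150/(π·0.267²) = 2.679 m/s
Re = VD/ν = 2.679·0.267/7.99×10^-7 = 8.95×10^5 → turbulent
ε/D = 0.82/267 = 0.00307
Haaland: f = 0.02653
h_f = f(L/D)V²/(2g) = 0.02653·(1350/0.267)·2.679²/(2·9.81) = 49.06 m
Δp = ρg·h_f = 995.8·9.81·49.06 = 479.3 kPa

Δp ≈ 479 kPa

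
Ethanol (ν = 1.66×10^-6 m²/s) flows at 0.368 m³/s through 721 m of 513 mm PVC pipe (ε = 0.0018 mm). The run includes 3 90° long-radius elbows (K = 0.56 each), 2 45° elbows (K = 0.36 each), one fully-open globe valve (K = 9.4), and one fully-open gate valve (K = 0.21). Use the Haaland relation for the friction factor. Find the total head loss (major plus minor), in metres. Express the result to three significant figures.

H_L ≈ 4.87 m

V = 4Q/(πD²) = 1.780 m/s; V²/2g = 0.1616 m
Re = 5.50×10^5, ε/D = 3.51×10^-6 → f = 0.01288 (Haaland)
Major: h_f = f(L/D)·V²/2g = 0.01288·1405·0.1616 = 2.925 m
Minor: ΣK = 12.0; h_m = ΣK·V²/2g = 1.940 m
Total H_L = 2.925 + 1.940 = 4.866 m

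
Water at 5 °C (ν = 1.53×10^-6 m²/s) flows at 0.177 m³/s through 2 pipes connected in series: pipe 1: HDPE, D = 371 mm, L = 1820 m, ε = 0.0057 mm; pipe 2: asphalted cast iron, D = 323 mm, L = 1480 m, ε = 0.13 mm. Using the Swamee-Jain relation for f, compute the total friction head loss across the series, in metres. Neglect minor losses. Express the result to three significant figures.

H ≈ 28.1 m

Pipe 1: V = 1.637 m/s, Re = 3.97×10^5, ε/D = 1.54×10^-5, f = 0.01386, h_1 = f(L/D)V²/2g = 9.291 m
Pipe 2: V = 2.160 m/s, Re = 4.56×10^5, ε/D = 4.02×10^-4, f = 0.01723, h_2 = f(L/D)V²/2g = 18.77 m
Series → Q common, losses add: H = Σh = 28.06 m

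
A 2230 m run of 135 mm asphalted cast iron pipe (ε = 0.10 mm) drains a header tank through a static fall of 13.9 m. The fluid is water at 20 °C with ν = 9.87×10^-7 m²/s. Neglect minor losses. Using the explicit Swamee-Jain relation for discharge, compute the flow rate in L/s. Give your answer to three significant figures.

Swamee-Jain (Type II): Q = -0.965·√(gD⁵h_f/L)·ln[ε/(3.7D) + √(3.17ν²L/(gD³h_f))]
√(gD⁵h_f/L) = √(9.81·0.135⁵·13.9/2230) = 0.001656
ε/(3.7D) = 2.00×10^-4; √(3.17ν²L/(gD³h_f)) = 1.43×10^-4
Q = -0.965·0.001656·ln(3.435×10^-4) = 0.01275 m³/s
Check: V = 0.890 m/s, Re = 1.22×10^5, f = 0.02097, h_f = 14.0 m ≈ 13.9 m ✓

Q ≈ 12.7 L/s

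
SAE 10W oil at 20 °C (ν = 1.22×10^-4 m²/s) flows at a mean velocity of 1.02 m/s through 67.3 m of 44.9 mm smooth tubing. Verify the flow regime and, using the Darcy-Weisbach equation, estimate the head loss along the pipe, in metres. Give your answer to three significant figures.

h_f ≈ 13.6 m

Re = VD/ν = 1.02·0.04490/1.22×10^-4 = 375 → laminar (Re < 2300)
f = 64/Re = 0.1705
h_f = f(L/D)V²/(2g) = 0.1705·(67.3/0.04490)·1.02²/(2·9.81) = 13.55 m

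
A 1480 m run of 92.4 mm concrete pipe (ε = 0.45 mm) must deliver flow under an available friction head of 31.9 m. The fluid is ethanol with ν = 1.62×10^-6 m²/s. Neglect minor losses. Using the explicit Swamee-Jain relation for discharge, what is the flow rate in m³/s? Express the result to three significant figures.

Swamee-Jain (Type II): Q = -0.965·√(gD⁵h_f/L)·ln[ε/(3.7D) + √(3.17ν²L/(gD³h_f))]
√(gD⁵h_f/L) = √(9.81·0.0924⁵·31.9/1480) = 0.001193
ε/(3.7D) = 0.00132; √(3.17ν²L/(gD³h_f)) = 2.23×10^-4
Q = -0.965·0.001193·ln(0.001540) = 0.007458 m³/s
Check: V = 1.11 m/s, Re = 6.34×10^4, f = 0.03192, h_f = 32.2 m ≈ 31.9 m ✓

Q ≈ 0.00746 m³/s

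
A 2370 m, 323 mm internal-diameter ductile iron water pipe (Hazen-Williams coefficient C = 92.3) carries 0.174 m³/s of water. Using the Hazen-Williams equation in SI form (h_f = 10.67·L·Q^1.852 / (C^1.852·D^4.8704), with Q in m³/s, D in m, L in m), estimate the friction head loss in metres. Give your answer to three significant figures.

h_f = 10.67·2370·0.174^1.852 / (92.3^1.852·0.323^4.8704) = 55.88 m

h_f ≈ 55.9 m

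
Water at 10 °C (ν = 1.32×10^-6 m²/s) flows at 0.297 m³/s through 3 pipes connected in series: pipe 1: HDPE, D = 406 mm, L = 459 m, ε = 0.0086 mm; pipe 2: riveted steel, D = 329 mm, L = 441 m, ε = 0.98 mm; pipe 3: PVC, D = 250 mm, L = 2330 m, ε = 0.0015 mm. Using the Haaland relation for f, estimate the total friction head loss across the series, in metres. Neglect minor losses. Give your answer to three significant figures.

Pipe 1: V = 2.294 m/s, Re = 7.06×10^5, ε/D = 2.12×10^-5, f = 0.01261, h_1 = f(L/D)V²/2g = 3.825 m
Pipe 2: V = 3.494 m/s, Re = 8.71×10^5, ε/D = 0.00298, f = 0.02631, h_2 = f(L/D)V²/2g = 21.94 m
Pipe 3: V = 6.050 m/s, Re = 1.15×10^6, ε/D = 6.00×10^-6, f = 0.01144, h_3 = f(L/D)V²/2g = 198.9 m
Series → Q common, losses add: H = Σh = 224.7 m

H ≈ 225 m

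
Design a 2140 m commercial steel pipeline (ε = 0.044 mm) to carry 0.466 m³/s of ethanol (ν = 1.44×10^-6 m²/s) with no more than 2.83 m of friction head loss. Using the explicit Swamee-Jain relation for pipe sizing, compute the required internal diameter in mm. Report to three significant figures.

D ≈ 722 mm

Swamee-Jain (Type III): D = 0.66·[ε^1.25·(LQ²/(gh_f))^4.75 + ν·Q^9.4·(L/(gh_f))^5.2]^0.04
LQ²/(gh_f) = 16.74; L/(gh_f) = 77.08
Term 1 = ε^1.25·(…)^4.75 = 2.33; Term 2 = ν·Q^9.4·(…)^5.2 = 7.13
D = 0.66·(2.33 + 7.13)^0.04 = 0.7221 m = 722 mm
Check: V = 1.14 m/s, Re = 5.71×10^5, f = 0.01374, h_f = 2.69 m ≈ 2.83 m ✓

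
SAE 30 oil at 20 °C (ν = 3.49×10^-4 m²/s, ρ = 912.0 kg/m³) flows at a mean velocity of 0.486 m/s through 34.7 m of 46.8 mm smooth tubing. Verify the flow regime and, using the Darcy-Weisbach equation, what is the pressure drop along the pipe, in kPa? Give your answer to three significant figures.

Re = VD/ν = 0.486·0.04680/3.49×10^-4 = 65.2 → laminar (Re < 2300)
f = 64/Re = 0.9820
h_f = f(L/D)V²/(2g) = 0.9820·(34.7/0.04680)·0.486²/(2·9.81) = 8.766 m
Δp = ρg·h_f = 912.0·9.81·8.766 = 78.42 kPa

Δp ≈ 78.4 kPa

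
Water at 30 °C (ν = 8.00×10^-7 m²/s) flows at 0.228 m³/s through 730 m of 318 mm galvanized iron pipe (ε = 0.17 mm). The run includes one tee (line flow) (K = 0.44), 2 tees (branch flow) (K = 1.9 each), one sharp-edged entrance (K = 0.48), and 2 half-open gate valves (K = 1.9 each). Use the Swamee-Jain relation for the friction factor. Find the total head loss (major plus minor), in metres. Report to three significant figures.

H_L ≈ 20.4 m

V = 4Q/(πD²) = 2.871 m/s; V²/2g = 0.4200 m
Re = 1.14×10^6, ε/D = 5.35×10^-4 → f = 0.01747 (Swamee-Jain)
Major: h_f = f(L/D)·V²/2g = 0.01747·2296·0.4200 = 16.84 m
Minor: ΣK = 8.52; h_m = ΣK·V²/2g = 3.579 m
Total H_L = 16.84 + 3.579 = 20.42 m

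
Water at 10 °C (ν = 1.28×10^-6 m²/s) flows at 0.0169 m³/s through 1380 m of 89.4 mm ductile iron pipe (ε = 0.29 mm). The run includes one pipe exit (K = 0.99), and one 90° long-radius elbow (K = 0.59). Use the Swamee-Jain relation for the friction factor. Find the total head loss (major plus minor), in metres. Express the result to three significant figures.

H_L ≈ 158 m

V = 4Q/(πD²) = 2.692 m/s; V²/2g = 0.3694 m
Re = 1.88×10^5, ε/D = 0.00324 → f = 0.02761 (Swamee-Jain)
Major: h_f = f(L/D)·V²/2g = 0.02761·15436·0.3694 = 157.5 m
Minor: ΣK = 1.58; h_m = ΣK·V²/2g = 0.5837 m
Total H_L = 157.5 + 0.5837 = 158.1 m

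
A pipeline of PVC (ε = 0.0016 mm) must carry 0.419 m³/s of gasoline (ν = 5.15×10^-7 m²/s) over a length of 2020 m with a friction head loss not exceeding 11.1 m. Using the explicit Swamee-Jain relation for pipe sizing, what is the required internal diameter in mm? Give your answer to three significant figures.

Swamee-Jain (Type III): D = 0.66·[ε^1.25·(LQ²/(gh_f))^4.75 + ν·Q^9.4·(L/(gh_f))^5.2]^0.04
LQ²/(gh_f) = 3.257; L/(gh_f) = 18.55
Term 1 = ε^1.25·(…)^4.75 = 1.55×10^-5; Term 2 = ν·Q^9.4·(…)^5.2 = 5.70×10^-4
D = 0.66·(1.55×10^-5 + 5.70×10^-4)^0.04 = 0.4901 m = 490 mm
Check: V = 2.22 m/s, Re = 2.11×10^6, f = 0.01040, h_f = 10.8 m ≈ 11.1 m ✓

D ≈ 490 mm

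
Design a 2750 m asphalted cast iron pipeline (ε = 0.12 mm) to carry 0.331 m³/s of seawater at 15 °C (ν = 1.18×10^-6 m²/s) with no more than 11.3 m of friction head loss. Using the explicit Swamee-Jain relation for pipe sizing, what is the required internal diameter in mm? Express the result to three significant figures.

D ≈ 516 mm

Swamee-Jain (Type III): D = 0.66·[ε^1.25·(LQ²/(gh_f))^4.75 + ν·Q^9.4·(L/(gh_f))^5.2]^0.04
LQ²/(gh_f) = 2.718; L/(gh_f) = 24.81
Term 1 = ε^1.25·(…)^4.75 = 0.00145; Term 2 = ν·Q^9.4·(…)^5.2 = 6.46×10^-4
D = 0.66·(0.00145 + 6.46×10^-4)^0.04 = 0.5157 m = 516 mm
Check: V = 1.58 m/s, Re = 6.93×10^5, f = 0.01544, h_f = 10.5 m ≈ 11.3 m ✓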